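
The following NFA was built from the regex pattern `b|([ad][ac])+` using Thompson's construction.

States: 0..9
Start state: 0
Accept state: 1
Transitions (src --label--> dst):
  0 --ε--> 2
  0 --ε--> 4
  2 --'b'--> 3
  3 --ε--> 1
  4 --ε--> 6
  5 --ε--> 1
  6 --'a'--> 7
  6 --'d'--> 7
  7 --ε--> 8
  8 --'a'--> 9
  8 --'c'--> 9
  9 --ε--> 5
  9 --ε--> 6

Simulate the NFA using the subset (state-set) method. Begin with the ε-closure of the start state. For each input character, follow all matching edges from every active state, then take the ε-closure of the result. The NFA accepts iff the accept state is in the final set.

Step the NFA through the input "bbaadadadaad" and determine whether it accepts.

initial (ε-close {0}): {0,2,4,6}
'b' @ 1: {1,3}  [accepting]
'b' @ 2: {}  — no active states
rest 'aadadadaad' ignored (set empty)
final: {}; accept 1 not in set

Answer: REJECT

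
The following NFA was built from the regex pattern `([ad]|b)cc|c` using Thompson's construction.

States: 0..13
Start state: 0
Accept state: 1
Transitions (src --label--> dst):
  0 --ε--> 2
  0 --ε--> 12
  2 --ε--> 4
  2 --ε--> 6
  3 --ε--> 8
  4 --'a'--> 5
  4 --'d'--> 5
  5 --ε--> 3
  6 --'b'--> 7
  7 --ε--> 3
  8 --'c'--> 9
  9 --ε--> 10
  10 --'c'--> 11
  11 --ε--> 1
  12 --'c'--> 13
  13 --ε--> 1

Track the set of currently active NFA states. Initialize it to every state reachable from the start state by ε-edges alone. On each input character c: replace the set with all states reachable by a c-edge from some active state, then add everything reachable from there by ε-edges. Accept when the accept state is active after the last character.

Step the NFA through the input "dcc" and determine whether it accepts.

start: ε-closure({0}) = {0,2,4,6,12}
'd' @ 1: {3,5,8}
'c' @ 2: {9,10}
'c' @ 3: {1,11}  [accepting]
end set {1,11} — state 1 in

Answer: ACCEPT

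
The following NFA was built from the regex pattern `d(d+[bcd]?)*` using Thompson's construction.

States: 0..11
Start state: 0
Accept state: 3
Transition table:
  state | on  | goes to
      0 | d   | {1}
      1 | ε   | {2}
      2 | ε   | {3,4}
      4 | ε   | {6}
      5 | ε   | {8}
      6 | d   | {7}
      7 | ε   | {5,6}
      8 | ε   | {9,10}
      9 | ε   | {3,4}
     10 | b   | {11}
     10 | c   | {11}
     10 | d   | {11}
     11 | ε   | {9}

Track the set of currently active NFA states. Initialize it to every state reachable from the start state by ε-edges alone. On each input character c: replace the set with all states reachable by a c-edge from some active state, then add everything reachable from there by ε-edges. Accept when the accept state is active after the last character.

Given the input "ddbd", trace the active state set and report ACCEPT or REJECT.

Answer: ACCEPT

Derivation:
start: ε-closure({0}) = {0}
'd' @ 1: {1,2,3,4,6}  (accept∈set)
'd' @ 2: {3,4,5,6,7,8,9,10}  (accept∈set)
'b' @ 3: {3,4,6,9,11}  (accept∈set)
'd' @ 4: {3,4,5,6,7,8,9,10}  (accept∈set)
end set {3,4,5,6,7,8,9,10} — state 3 in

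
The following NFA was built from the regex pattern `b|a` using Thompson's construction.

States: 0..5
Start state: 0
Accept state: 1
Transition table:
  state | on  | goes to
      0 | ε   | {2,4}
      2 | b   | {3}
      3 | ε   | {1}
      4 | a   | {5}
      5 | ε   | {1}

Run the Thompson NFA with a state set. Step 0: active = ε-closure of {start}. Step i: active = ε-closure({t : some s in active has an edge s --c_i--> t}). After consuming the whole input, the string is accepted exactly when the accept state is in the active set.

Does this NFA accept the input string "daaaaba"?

Answer: REJECT

Trace:
initial (ε-close {0}): {0,2,4}
'd' @ 1: {}  — state set empty
rest 'aaaaba' ignored (set empty)
end set {} — state 1 not in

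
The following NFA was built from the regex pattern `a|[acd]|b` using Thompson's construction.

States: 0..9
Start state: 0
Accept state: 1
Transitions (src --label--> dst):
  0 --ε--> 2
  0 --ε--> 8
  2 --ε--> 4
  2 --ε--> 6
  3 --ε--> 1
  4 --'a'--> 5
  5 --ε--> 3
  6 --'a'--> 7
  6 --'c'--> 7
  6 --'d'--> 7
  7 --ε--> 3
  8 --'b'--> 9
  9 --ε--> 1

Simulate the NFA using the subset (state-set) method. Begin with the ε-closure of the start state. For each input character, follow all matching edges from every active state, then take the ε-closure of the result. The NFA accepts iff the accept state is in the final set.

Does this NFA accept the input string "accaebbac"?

initial (ε-close {0}): {0,2,4,6,8}
'a' @ 1: {1,3,5,7}  (accept∈set)
'c' @ 2: {}  — state set empty
rest 'caebbac' ignored (set empty)
after full input: {}  (accept=1 not in)

Answer: REJECT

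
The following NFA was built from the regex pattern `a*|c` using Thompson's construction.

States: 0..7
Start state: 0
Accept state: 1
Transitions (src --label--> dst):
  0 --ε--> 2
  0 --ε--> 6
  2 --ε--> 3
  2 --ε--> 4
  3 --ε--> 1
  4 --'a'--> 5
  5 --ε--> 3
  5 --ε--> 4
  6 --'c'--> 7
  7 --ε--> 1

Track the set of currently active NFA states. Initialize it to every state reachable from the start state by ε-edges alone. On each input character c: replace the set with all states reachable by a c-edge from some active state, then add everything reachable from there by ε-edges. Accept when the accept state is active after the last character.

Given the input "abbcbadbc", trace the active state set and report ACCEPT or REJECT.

Answer: REJECT

Trace:
S₀ = ε-closure({0}) = {0,1,2,3,4,6}
'a' @ 1: {1,3,4,5}  (accept∈set)
'b' @ 2: {}  — no active states
rest 'bcbadbc' ignored (set empty)
final: {}; accept 1 not in set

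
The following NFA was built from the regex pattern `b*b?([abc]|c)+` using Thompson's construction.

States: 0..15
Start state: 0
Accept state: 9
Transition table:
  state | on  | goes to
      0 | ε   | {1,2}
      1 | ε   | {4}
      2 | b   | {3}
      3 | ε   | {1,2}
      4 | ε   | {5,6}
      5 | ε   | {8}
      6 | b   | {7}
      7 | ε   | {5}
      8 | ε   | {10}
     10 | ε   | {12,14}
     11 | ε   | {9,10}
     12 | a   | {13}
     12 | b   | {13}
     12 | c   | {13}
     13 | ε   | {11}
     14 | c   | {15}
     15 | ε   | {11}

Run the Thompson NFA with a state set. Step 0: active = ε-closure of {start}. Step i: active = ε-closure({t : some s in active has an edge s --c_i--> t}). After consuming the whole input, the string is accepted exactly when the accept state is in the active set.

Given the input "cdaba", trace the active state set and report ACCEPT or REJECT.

Answer: REJECT

Derivation:
initial (ε-close {0}): {0,1,2,4,5,6,8,10,12,14}
'c' @ 1: {9,10,11,12,13,14,15}  [accepting]
'd' @ 2: {}  — dead — no transitions
rest 'aba' ignored (set empty)
final: {}; accept 9 not in set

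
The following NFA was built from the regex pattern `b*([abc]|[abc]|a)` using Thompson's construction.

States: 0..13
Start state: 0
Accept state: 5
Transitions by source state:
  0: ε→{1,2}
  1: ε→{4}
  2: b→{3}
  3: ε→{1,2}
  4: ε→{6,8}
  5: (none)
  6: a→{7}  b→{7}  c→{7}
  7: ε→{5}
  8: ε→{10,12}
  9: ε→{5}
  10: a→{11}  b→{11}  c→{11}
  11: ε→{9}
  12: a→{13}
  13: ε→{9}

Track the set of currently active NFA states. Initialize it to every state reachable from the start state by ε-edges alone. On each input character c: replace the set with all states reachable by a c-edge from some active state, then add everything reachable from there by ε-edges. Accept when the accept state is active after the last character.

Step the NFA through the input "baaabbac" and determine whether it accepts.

Answer: REJECT

Trace:
initial (ε-close {0}): {0,1,2,4,6,8,10,12}
'b' @ 1: {1,2,3,4,5,6,7,8,9,10,11,12}  [accepting]
'a' @ 2: {5,7,9,11,13}  [accepting]
'a' @ 3: {}  — dead — no transitions
rest 'abbac' ignored (set empty)
end set {} — state 5 not in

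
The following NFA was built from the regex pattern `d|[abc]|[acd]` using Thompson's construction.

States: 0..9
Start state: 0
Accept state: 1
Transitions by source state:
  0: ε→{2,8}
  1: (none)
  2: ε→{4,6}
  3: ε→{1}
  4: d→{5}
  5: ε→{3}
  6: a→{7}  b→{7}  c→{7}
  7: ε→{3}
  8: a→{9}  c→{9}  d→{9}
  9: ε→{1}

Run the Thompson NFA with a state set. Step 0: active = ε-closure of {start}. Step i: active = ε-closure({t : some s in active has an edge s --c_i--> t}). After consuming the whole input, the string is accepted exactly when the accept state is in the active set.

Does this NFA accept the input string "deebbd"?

S₀ = ε-closure({0}) = {0,2,4,6,8}
'd' @ 1: {1,3,5,9}  [accepting]
'e' @ 2: {}  — no active states
rest 'ebbd' ignored (set empty)
after full input: {}  (accept=1 not in)

Answer: REJECT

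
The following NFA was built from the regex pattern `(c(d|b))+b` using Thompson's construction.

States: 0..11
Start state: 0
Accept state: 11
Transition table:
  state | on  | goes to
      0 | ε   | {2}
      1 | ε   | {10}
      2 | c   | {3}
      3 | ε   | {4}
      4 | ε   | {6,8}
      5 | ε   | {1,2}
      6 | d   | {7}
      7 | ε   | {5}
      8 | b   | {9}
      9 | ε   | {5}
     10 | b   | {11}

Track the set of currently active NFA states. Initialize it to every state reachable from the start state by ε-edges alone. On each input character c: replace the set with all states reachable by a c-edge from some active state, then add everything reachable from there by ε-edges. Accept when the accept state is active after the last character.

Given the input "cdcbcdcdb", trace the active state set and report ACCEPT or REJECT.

S₀ = ε-closure({0}) = {0,2}
'c' @ 1: {3,4,6,8}
'd' @ 2: {1,2,5,7,10}
'c' @ 3: {3,4,6,8}
'b' @ 4: {1,2,5,9,10}
'c' @ 5: {3,4,6,8}
'd' @ 6: {1,2,5,7,10}
'c' @ 7: {3,4,6,8}
'd' @ 8: {1,2,5,7,10}
'b' @ 9: {11}  (accept∈set)
final: {11}; accept 11 in set

Answer: ACCEPT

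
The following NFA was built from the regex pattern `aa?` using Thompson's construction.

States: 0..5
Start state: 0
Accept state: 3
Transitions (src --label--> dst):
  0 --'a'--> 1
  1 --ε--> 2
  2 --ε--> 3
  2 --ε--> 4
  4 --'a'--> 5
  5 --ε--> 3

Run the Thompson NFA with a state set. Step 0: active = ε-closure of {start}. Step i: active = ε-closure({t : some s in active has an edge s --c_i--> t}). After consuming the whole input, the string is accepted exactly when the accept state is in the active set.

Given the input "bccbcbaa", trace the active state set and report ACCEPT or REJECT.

Answer: REJECT

Trace:
S₀ = ε-closure({0}) = {0}
'b' @ 1: {}  — no active states
rest 'ccbcbaa' ignored (set empty)
end set {} — state 3 not in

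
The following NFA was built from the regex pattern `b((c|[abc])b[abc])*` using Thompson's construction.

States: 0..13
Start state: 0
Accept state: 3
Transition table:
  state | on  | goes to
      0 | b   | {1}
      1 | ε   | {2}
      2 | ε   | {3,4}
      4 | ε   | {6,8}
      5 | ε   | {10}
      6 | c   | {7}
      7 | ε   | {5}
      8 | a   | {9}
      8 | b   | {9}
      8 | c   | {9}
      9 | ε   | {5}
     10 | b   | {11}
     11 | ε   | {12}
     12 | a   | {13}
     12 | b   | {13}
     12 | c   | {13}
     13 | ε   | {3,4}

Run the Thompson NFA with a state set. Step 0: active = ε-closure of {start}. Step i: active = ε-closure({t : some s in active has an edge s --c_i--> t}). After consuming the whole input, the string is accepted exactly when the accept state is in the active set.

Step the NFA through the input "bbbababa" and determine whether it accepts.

start: ε-closure({0}) = {0}
'b' @ 1: {1,2,3,4,6,8}  ✓accept
'b' @ 2: {5,9,10}
'b' @ 3: {11,12}
'a' @ 4: {3,4,6,8,13}  ✓accept
'b' @ 5: {5,9,10}
'a' @ 6: {}  — no active states
rest 'ba' ignored (set empty)
final: {}; accept 3 not in set

Answer: REJECT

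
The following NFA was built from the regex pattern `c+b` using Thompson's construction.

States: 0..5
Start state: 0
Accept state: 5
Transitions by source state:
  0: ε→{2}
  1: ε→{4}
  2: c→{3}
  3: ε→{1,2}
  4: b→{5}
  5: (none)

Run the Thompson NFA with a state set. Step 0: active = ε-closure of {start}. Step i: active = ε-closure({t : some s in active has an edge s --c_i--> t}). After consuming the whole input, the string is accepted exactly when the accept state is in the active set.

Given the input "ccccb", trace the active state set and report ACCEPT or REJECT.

initial (ε-close {0}): {0,2}
'c' @ 1: {1,2,3,4}
'c' @ 2: {1,2,3,4}
'c' @ 3: {1,2,3,4}
'c' @ 4: {1,2,3,4}
'b' @ 5: {5}  (accept∈set)
end set {5} — state 5 in

Answer: ACCEPT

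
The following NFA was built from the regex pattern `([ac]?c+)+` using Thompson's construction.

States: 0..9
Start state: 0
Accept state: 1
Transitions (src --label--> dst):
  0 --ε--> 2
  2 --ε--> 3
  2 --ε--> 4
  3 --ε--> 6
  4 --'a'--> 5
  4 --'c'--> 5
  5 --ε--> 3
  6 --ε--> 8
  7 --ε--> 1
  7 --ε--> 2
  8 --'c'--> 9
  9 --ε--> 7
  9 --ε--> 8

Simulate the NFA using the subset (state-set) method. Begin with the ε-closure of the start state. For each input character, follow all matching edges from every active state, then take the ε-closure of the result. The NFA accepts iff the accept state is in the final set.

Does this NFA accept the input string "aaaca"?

initial (ε-close {0}): {0,2,3,4,6,8}
'a' @ 1: {3,5,6,8}
'a' @ 2: {}  — no active states
rest 'aca' ignored (set empty)
after full input: {}  (accept=1 not in)

Answer: REJECT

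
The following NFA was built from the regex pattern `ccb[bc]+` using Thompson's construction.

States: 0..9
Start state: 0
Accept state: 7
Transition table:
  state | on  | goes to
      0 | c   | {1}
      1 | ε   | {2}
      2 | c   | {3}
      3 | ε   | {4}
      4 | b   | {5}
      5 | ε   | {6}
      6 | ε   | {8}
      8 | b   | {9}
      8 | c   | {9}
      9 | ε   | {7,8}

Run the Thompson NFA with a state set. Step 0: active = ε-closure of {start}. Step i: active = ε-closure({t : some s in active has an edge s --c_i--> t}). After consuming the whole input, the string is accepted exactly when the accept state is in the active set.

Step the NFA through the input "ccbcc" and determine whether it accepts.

start: ε-closure({0}) = {0}
'c' @ 1: {1,2}
'c' @ 2: {3,4}
'b' @ 3: {5,6,8}
'c' @ 4: {7,8,9}  ✓accept
'c' @ 5: {7,8,9}  ✓accept
after full input: {7,8,9}  (accept=7 in)

Answer: ACCEPT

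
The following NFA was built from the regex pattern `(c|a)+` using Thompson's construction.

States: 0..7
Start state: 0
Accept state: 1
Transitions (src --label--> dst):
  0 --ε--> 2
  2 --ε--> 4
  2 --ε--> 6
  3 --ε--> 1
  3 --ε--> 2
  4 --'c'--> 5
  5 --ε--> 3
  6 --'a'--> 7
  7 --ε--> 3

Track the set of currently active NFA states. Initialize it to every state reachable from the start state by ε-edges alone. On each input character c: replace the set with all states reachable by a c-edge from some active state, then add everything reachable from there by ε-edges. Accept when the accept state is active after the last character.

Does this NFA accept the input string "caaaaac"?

Answer: ACCEPT

Derivation:
S₀ = ε-closure({0}) = {0,2,4,6}
'c' @ 1: {1,2,3,4,5,6}  (accept∈set)
'a' @ 2: {1,2,3,4,6,7}  (accept∈set)
'a' @ 3: {1,2,3,4,6,7}  (accept∈set)
'a' @ 4: {1,2,3,4,6,7}  (accept∈set)
'a' @ 5: {1,2,3,4,6,7}  (accept∈set)
'a' @ 6: {1,2,3,4,6,7}  (accept∈set)
'c' @ 7: {1,2,3,4,5,6}  (accept∈set)
after full input: {1,2,3,4,5,6}  (accept=1 in)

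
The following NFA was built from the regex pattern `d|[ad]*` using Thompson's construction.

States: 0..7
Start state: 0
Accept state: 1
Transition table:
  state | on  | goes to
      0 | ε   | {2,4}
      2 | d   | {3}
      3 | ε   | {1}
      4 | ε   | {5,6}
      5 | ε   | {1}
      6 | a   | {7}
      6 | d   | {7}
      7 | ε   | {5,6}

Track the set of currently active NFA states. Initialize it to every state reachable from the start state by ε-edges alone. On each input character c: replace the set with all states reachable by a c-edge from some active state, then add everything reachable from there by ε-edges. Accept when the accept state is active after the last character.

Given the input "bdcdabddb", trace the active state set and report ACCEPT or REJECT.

Answer: REJECT

Derivation:
start: ε-closure({0}) = {0,1,2,4,5,6}
'b' @ 1: {}  — dead — no transitions
rest 'dcdabddb' ignored (set empty)
final: {}; accept 1 not in set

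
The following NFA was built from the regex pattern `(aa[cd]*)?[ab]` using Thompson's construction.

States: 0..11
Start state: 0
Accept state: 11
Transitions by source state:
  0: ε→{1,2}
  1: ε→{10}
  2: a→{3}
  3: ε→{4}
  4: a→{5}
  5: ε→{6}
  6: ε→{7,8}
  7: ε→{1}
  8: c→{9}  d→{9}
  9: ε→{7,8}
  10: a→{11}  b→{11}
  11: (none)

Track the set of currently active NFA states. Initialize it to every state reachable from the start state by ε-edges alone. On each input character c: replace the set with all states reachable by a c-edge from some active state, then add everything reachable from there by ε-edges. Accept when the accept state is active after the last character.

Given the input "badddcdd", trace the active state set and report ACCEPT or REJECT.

S₀ = ε-closure({0}) = {0,1,2,10}
'b' @ 1: {11}  ✓accept
'a' @ 2: {}  — dead — no transitions
rest 'dddcdd' ignored (set empty)
final: {}; accept 11 not in set

Answer: REJECT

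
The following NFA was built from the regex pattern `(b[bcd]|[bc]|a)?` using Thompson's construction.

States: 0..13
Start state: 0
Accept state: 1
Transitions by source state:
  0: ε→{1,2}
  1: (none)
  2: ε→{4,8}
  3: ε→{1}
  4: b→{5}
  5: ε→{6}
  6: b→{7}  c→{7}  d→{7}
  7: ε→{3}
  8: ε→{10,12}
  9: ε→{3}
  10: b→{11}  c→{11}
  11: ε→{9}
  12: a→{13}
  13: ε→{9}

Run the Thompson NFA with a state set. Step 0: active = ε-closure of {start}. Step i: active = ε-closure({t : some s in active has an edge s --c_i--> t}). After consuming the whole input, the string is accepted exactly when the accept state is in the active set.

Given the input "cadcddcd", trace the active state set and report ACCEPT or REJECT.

start: ε-closure({0}) = {0,1,2,4,8,10,12}
'c' @ 1: {1,3,9,11}  (accept∈set)
'a' @ 2: {}  — state set empty
rest 'dcddcd' ignored (set empty)
after full input: {}  (accept=1 not in)

Answer: REJECT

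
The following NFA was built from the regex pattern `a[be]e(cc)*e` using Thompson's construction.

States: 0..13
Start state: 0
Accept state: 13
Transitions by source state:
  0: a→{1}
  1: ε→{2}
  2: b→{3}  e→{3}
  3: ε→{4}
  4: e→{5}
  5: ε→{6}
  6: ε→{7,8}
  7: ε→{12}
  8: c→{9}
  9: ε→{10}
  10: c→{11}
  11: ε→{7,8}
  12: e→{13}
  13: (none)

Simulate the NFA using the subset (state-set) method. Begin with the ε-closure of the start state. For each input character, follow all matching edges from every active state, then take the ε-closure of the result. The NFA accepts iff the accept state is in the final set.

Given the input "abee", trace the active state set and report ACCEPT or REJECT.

start: ε-closure({0}) = {0}
'a' @ 1: {1,2}
'b' @ 2: {3,4}
'e' @ 3: {5,6,7,8,12}
'e' @ 4: {13}  ✓accept
final: {13}; accept 13 in set

Answer: ACCEPT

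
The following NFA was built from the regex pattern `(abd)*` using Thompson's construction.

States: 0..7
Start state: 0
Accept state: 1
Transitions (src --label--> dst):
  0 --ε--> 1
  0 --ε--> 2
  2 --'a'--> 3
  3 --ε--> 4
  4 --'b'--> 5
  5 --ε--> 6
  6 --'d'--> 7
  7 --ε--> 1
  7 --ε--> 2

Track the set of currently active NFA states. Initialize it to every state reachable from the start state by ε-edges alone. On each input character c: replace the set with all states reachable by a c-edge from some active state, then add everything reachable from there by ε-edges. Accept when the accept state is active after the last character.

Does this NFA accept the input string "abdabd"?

start: ε-closure({0}) = {0,1,2}
'a' @ 1: {3,4}
'b' @ 2: {5,6}
'd' @ 3: {1,2,7}  ✓accept
'a' @ 4: {3,4}
'b' @ 5: {5,6}
'd' @ 6: {1,2,7}  ✓accept
end set {1,2,7} — state 1 in

Answer: ACCEPT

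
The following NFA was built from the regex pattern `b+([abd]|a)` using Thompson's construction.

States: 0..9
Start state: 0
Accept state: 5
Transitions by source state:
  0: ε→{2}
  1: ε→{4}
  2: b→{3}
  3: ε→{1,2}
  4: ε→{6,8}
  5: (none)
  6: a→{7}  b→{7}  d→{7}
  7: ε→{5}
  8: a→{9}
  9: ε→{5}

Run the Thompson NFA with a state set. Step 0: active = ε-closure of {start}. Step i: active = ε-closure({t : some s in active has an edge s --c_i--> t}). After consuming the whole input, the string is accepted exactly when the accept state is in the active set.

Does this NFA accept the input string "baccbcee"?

Answer: REJECT

Trace:
initial (ε-close {0}): {0,2}
'b' @ 1: {1,2,3,4,6,8}
'a' @ 2: {5,7,9}  (accept∈set)
'c' @ 3: {}  — state set empty
rest 'cbcee' ignored (set empty)
final: {}; accept 5 not in set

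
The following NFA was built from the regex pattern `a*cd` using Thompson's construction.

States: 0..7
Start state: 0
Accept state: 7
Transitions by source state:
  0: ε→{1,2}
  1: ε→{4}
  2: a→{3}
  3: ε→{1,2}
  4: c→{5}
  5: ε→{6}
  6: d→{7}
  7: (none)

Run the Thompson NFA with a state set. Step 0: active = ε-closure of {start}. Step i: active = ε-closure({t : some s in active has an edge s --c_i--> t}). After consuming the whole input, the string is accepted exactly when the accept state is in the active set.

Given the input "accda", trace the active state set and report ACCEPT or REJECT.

initial (ε-close {0}): {0,1,2,4}
'a' @ 1: {1,2,3,4}
'c' @ 2: {5,6}
'c' @ 3: {}  — state set empty
rest 'da' ignored (set empty)
after full input: {}  (accept=7 not in)

Answer: REJECT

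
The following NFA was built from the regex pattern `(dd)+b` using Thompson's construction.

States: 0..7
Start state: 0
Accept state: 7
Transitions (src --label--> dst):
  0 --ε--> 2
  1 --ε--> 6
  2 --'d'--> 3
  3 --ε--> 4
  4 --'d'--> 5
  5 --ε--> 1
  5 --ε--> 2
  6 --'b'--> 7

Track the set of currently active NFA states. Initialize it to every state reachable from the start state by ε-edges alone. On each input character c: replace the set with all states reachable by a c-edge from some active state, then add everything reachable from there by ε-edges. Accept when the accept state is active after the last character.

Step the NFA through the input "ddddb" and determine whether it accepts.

Answer: ACCEPT

Steps:
start: ε-closure({0}) = {0,2}
'd' @ 1: {3,4}
'd' @ 2: {1,2,5,6}
'd' @ 3: {3,4}
'd' @ 4: {1,2,5,6}
'b' @ 5: {7}  (accept∈set)
after full input: {7}  (accept=7 in)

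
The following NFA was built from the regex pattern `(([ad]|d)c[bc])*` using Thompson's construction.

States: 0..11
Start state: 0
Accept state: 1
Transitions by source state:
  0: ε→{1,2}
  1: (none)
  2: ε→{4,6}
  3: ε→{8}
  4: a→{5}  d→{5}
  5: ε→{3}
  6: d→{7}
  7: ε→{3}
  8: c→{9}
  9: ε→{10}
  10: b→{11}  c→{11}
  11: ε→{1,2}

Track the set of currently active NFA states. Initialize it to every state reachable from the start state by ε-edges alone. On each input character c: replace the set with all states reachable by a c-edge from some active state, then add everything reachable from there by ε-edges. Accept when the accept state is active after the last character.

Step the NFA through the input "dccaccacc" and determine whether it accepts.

Answer: ACCEPT

Derivation:
initial (ε-close {0}): {0,1,2,4,6}
'd' @ 1: {3,5,7,8}
'c' @ 2: {9,10}
'c' @ 3: {1,2,4,6,11}  (accept∈set)
'a' @ 4: {3,5,8}
'c' @ 5: {9,10}
'c' @ 6: {1,2,4,6,11}  (accept∈set)
'a' @ 7: {3,5,8}
'c' @ 8: {9,10}
'c' @ 9: {1,2,4,6,11}  (accept∈set)
after full input: {1,2,4,6,11}  (accept=1 in)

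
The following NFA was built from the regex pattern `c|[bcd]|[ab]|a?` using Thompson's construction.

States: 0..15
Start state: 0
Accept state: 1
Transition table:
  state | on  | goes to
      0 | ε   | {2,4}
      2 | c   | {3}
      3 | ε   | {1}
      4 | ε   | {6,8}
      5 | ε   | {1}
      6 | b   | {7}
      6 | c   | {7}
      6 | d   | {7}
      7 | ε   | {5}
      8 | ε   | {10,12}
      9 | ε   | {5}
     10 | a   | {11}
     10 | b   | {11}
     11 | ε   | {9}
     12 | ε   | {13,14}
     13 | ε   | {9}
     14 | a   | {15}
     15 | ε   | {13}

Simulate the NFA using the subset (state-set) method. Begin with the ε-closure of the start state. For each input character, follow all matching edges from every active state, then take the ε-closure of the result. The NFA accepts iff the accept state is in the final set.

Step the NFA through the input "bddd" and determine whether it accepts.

Answer: REJECT

Derivation:
start: ε-closure({0}) = {0,1,2,4,5,6,8,9,10,12,13,14}
'b' @ 1: {1,5,7,9,11}  [accepting]
'd' @ 2: {}  — no active states
rest 'dd' ignored (set empty)
final: {}; accept 1 not in set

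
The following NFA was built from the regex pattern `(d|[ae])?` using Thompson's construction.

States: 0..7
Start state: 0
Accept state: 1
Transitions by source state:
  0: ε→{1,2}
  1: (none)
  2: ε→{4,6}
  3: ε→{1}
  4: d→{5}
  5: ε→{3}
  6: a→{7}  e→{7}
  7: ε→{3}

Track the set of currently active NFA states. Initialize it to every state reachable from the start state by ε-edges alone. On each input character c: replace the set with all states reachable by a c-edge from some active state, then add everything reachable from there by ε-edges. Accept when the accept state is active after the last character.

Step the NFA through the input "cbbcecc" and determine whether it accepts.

Answer: REJECT

Steps:
start: ε-closure({0}) = {0,1,2,4,6}
'c' @ 1: {}  — no active states
rest 'bbcecc' ignored (set empty)
final: {}; accept 1 not in set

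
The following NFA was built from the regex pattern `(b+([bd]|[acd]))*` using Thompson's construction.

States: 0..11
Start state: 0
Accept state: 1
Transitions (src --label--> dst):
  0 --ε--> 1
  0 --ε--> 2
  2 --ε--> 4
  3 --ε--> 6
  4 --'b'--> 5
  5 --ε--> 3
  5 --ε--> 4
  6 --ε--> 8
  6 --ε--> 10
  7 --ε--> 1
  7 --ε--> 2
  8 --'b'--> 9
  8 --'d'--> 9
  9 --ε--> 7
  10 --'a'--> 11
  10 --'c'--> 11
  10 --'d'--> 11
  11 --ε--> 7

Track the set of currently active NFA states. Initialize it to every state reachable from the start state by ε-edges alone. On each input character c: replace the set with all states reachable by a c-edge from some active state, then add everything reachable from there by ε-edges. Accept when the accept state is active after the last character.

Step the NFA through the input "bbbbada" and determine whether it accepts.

Answer: REJECT

Steps:
initial (ε-close {0}): {0,1,2,4}
'b' @ 1: {3,4,5,6,8,10}
'b' @ 2: {1,2,3,4,5,6,7,8,9,10}  [accepting]
'b' @ 3: {1,2,3,4,5,6,7,8,9,10}  [accepting]
'b' @ 4: {1,2,3,4,5,6,7,8,9,10}  [accepting]
'a' @ 5: {1,2,4,7,11}  [accepting]
'd' @ 6: {}  — dead — no transitions
rest 'a' ignored (set empty)
after full input: {}  (accept=1 not in)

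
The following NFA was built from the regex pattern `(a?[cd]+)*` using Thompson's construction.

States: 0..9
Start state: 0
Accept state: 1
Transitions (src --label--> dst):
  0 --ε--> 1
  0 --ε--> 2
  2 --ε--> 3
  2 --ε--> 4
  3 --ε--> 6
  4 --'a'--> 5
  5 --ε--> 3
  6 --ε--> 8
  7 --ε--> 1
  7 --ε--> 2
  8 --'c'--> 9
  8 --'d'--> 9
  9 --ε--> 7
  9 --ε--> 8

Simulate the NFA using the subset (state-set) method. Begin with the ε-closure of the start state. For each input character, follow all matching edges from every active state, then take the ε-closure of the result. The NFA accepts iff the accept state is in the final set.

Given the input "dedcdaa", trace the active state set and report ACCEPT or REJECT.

Answer: REJECT

Derivation:
start: ε-closure({0}) = {0,1,2,3,4,6,8}
'd' @ 1: {1,2,3,4,6,7,8,9}  (accept∈set)
'e' @ 2: {}  — dead — no transitions
rest 'dcdaa' ignored (set empty)
end set {} — state 1 not in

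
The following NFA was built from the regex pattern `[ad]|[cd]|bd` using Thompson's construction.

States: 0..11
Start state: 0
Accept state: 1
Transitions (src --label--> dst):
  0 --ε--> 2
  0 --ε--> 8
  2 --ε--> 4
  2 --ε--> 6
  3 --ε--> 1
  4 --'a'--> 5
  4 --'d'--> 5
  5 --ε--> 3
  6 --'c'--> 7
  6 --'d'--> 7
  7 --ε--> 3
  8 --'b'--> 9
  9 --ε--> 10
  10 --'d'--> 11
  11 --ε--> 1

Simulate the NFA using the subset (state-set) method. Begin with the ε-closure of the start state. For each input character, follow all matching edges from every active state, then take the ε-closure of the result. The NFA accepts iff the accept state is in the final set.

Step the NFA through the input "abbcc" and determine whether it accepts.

Answer: REJECT

Steps:
start: ε-closure({0}) = {0,2,4,6,8}
'a' @ 1: {1,3,5}  [accepting]
'b' @ 2: {}  — state set empty
rest 'bcc' ignored (set empty)
end set {} — state 1 not in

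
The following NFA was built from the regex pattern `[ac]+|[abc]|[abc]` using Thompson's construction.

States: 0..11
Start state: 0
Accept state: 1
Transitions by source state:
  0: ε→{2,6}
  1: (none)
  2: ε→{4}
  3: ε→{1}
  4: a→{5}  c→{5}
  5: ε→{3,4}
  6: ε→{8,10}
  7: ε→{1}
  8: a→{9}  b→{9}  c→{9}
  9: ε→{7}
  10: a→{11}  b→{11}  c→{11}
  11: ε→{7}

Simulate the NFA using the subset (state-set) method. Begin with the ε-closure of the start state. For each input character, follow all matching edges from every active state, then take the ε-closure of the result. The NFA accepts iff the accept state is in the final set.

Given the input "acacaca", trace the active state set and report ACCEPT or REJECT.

S₀ = ε-closure({0}) = {0,2,4,6,8,10}
'a' @ 1: {1,3,4,5,7,9,11}  (accept∈set)
'c' @ 2: {1,3,4,5}  (accept∈set)
'a' @ 3: {1,3,4,5}  (accept∈set)
'c' @ 4: {1,3,4,5}  (accept∈set)
'a' @ 5: {1,3,4,5}  (accept∈set)
'c' @ 6: {1,3,4,5}  (accept∈set)
'a' @ 7: {1,3,4,5}  (accept∈set)
end set {1,3,4,5} — state 1 in

Answer: ACCEPT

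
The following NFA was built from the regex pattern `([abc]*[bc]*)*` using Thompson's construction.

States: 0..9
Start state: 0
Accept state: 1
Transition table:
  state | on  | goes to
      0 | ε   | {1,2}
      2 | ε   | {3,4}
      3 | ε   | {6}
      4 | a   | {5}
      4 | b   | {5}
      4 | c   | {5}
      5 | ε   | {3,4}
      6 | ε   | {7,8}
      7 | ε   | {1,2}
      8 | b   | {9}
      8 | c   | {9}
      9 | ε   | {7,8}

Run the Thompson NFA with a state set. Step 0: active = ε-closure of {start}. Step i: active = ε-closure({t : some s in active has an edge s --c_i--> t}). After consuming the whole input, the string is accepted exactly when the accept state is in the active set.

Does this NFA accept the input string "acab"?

Answer: ACCEPT

Trace:
S₀ = ε-closure({0}) = {0,1,2,3,4,6,7,8}
'a' @ 1: {1,2,3,4,5,6,7,8}  (accept∈set)
'c' @ 2: {1,2,3,4,5,6,7,8,9}  (accept∈set)
'a' @ 3: {1,2,3,4,5,6,7,8}  (accept∈set)
'b' @ 4: {1,2,3,4,5,6,7,8,9}  (accept∈set)
after full input: {1,2,3,4,5,6,7,8,9}  (accept=1 in)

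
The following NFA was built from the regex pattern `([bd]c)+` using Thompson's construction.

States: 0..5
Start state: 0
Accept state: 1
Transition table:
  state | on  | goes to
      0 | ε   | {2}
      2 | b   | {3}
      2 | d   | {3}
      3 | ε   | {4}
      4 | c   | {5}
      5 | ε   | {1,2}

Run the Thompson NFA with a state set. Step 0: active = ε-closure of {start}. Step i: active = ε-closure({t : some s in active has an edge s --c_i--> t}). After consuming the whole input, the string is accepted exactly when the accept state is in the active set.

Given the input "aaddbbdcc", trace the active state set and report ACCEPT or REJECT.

Answer: REJECT

Derivation:
initial (ε-close {0}): {0,2}
'a' @ 1: {}  — dead — no transitions
rest 'addbbdcc' ignored (set empty)
final: {}; accept 1 not in set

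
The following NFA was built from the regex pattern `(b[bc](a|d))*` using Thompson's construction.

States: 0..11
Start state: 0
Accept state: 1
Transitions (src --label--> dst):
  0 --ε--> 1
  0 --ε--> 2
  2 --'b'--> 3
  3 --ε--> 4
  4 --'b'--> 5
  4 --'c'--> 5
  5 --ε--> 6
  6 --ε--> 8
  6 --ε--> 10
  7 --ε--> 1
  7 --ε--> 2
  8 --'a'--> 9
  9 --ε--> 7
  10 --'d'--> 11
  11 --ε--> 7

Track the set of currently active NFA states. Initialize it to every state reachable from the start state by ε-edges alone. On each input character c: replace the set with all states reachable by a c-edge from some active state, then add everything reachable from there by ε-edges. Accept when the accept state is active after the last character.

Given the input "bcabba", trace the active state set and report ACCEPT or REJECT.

start: ε-closure({0}) = {0,1,2}
'b' @ 1: {3,4}
'c' @ 2: {5,6,8,10}
'a' @ 3: {1,2,7,9}  ✓accept
'b' @ 4: {3,4}
'b' @ 5: {5,6,8,10}
'a' @ 6: {1,2,7,9}  ✓accept
end set {1,2,7,9} — state 1 in

Answer: ACCEPT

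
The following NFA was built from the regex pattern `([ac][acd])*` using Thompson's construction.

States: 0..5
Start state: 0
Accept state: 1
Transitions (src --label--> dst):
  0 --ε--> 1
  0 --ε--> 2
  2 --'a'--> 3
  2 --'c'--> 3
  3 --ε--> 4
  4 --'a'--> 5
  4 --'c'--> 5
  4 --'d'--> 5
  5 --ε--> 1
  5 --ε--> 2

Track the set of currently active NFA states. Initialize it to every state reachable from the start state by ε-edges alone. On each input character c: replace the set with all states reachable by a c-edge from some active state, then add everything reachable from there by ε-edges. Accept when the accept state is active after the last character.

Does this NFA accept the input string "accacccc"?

initial (ε-close {0}): {0,1,2}
'a' @ 1: {3,4}
'c' @ 2: {1,2,5}  ✓accept
'c' @ 3: {3,4}
'a' @ 4: {1,2,5}  ✓accept
'c' @ 5: {3,4}
'c' @ 6: {1,2,5}  ✓accept
'c' @ 7: {3,4}
'c' @ 8: {1,2,5}  ✓accept
after full input: {1,2,5}  (accept=1 in)

Answer: ACCEPT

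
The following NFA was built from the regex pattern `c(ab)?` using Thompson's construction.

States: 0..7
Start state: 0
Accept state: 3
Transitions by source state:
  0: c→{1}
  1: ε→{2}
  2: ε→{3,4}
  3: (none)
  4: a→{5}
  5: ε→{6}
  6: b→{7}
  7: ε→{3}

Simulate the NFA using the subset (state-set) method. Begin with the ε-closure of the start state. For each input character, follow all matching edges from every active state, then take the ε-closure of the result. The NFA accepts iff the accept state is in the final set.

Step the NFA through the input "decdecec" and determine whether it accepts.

Answer: REJECT

Derivation:
start: ε-closure({0}) = {0}
'd' @ 1: {}  — state set empty
rest 'ecdecec' ignored (set empty)
final: {}; accept 3 not in set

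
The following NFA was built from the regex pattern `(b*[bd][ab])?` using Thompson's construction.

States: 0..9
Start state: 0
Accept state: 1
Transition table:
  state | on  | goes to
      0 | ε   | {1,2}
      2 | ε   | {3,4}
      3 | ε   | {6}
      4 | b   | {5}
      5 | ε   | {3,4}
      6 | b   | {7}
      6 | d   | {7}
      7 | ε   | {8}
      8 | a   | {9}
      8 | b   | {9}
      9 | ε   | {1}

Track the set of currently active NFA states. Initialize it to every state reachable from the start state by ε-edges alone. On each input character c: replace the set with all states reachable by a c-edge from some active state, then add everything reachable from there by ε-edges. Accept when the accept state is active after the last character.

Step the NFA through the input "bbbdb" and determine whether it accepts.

Answer: ACCEPT

Derivation:
initial (ε-close {0}): {0,1,2,3,4,6}
'b' @ 1: {3,4,5,6,7,8}
'b' @ 2: {1,3,4,5,6,7,8,9}  ✓accept
'b' @ 3: {1,3,4,5,6,7,8,9}  ✓accept
'd' @ 4: {7,8}
'b' @ 5: {1,9}  ✓accept
end set {1,9} — state 1 in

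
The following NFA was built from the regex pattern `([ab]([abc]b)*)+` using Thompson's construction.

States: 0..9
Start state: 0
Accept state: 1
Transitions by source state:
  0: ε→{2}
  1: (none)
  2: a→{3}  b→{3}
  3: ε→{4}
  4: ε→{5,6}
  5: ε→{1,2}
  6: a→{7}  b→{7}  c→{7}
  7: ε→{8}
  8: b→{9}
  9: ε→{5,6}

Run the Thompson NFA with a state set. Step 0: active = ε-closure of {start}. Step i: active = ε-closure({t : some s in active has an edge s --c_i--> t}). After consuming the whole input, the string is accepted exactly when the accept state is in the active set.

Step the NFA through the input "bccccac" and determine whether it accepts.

S₀ = ε-closure({0}) = {0,2}
'b' @ 1: {1,2,3,4,5,6}  ✓accept
'c' @ 2: {7,8}
'c' @ 3: {}  — no active states
rest 'ccac' ignored (set empty)
after full input: {}  (accept=1 not in)

Answer: REJECT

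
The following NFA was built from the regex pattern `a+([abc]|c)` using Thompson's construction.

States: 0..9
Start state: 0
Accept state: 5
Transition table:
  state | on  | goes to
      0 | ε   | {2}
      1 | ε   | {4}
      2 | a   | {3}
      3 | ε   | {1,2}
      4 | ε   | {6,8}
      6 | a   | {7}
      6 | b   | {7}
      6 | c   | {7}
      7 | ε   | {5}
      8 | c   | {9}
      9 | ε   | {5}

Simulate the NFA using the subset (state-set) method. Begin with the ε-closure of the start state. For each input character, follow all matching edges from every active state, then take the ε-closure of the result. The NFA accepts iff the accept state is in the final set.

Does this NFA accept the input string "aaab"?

Answer: ACCEPT

Trace:
initial (ε-close {0}): {0,2}
'a' @ 1: {1,2,3,4,6,8}
'a' @ 2: {1,2,3,4,5,6,7,8}  (accept∈set)
'a' @ 3: {1,2,3,4,5,6,7,8}  (accept∈set)
'b' @ 4: {5,7}  (accept∈set)
after full input: {5,7}  (accept=5 in)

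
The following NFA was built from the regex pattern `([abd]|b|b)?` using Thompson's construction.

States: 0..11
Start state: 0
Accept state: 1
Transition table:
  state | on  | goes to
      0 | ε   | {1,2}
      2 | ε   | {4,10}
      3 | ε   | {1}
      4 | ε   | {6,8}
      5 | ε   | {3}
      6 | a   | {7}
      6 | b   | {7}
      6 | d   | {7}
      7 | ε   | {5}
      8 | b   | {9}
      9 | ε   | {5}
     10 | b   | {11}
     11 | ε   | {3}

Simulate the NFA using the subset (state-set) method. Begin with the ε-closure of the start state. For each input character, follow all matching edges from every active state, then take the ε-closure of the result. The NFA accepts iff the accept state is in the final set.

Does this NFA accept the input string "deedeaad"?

S₀ = ε-closure({0}) = {0,1,2,4,6,8,10}
'd' @ 1: {1,3,5,7}  ✓accept
'e' @ 2: {}  — no active states
rest 'edeaad' ignored (set empty)
after full input: {}  (accept=1 not in)

Answer: REJECT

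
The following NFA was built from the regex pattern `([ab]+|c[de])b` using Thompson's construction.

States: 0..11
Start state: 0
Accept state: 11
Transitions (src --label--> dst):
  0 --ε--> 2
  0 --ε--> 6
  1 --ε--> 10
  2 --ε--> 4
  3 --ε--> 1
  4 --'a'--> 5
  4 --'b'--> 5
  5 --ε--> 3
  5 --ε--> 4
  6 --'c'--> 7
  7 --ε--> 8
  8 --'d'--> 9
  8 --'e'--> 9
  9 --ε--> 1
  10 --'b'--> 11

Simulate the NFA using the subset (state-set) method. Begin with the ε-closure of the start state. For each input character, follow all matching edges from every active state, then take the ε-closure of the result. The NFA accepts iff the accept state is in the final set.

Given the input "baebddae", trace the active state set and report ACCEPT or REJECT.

Answer: REJECT

Derivation:
initial (ε-close {0}): {0,2,4,6}
'b' @ 1: {1,3,4,5,10}
'a' @ 2: {1,3,4,5,10}
'e' @ 3: {}  — dead — no transitions
rest 'bddae' ignored (set empty)
after full input: {}  (accept=11 not in)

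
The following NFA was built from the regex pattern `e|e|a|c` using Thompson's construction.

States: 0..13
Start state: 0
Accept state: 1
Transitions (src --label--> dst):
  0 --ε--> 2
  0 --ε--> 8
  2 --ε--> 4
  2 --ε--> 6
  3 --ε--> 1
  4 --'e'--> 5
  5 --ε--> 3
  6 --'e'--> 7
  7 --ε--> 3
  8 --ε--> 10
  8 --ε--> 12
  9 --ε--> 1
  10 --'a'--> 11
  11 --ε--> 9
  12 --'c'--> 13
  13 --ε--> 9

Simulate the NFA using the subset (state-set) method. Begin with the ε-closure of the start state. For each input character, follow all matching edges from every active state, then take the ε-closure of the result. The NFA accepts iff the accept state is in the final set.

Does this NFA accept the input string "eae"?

Answer: REJECT

Trace:
S₀ = ε-closure({0}) = {0,2,4,6,8,10,12}
'e' @ 1: {1,3,5,7}  (accept∈set)
'a' @ 2: {}  — no active states
rest 'e' ignored (set empty)
after full input: {}  (accept=1 not in)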